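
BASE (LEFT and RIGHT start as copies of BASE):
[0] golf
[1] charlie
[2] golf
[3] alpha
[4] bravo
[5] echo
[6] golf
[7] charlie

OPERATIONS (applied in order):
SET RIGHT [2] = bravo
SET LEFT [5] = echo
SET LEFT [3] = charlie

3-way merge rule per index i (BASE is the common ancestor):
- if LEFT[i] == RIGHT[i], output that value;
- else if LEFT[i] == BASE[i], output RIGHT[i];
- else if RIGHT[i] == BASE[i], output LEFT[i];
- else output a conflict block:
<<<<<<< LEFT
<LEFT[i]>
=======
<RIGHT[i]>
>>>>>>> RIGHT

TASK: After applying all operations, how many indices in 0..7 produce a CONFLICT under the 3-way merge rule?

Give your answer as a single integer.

Answer: 0

Derivation:
Final LEFT:  [golf, charlie, golf, charlie, bravo, echo, golf, charlie]
Final RIGHT: [golf, charlie, bravo, alpha, bravo, echo, golf, charlie]
i=0: L=golf R=golf -> agree -> golf
i=1: L=charlie R=charlie -> agree -> charlie
i=2: L=golf=BASE, R=bravo -> take RIGHT -> bravo
i=3: L=charlie, R=alpha=BASE -> take LEFT -> charlie
i=4: L=bravo R=bravo -> agree -> bravo
i=5: L=echo R=echo -> agree -> echo
i=6: L=golf R=golf -> agree -> golf
i=7: L=charlie R=charlie -> agree -> charlie
Conflict count: 0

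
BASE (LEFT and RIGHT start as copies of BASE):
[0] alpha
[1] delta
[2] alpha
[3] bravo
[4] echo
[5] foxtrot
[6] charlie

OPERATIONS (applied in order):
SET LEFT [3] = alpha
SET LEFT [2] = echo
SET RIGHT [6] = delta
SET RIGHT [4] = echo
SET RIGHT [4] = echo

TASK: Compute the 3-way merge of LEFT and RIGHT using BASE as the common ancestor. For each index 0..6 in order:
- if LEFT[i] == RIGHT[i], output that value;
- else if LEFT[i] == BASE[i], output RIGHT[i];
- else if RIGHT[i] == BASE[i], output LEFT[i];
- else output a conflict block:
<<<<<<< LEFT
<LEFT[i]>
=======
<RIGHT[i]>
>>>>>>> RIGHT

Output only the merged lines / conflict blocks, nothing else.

Answer: alpha
delta
echo
alpha
echo
foxtrot
delta

Derivation:
Final LEFT:  [alpha, delta, echo, alpha, echo, foxtrot, charlie]
Final RIGHT: [alpha, delta, alpha, bravo, echo, foxtrot, delta]
i=0: L=alpha R=alpha -> agree -> alpha
i=1: L=delta R=delta -> agree -> delta
i=2: L=echo, R=alpha=BASE -> take LEFT -> echo
i=3: L=alpha, R=bravo=BASE -> take LEFT -> alpha
i=4: L=echo R=echo -> agree -> echo
i=5: L=foxtrot R=foxtrot -> agree -> foxtrot
i=6: L=charlie=BASE, R=delta -> take RIGHT -> delta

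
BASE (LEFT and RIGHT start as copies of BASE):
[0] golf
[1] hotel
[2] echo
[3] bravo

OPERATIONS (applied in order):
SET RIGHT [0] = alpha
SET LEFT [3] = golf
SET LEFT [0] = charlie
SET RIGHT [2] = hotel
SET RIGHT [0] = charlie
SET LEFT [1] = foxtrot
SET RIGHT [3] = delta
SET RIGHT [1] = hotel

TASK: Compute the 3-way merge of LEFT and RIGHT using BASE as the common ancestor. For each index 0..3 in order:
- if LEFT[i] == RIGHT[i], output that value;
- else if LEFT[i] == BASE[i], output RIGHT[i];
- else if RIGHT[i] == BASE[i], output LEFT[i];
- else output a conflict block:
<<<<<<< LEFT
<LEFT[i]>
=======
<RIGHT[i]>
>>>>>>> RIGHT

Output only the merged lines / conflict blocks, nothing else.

Answer: charlie
foxtrot
hotel
<<<<<<< LEFT
golf
=======
delta
>>>>>>> RIGHT

Derivation:
Final LEFT:  [charlie, foxtrot, echo, golf]
Final RIGHT: [charlie, hotel, hotel, delta]
i=0: L=charlie R=charlie -> agree -> charlie
i=1: L=foxtrot, R=hotel=BASE -> take LEFT -> foxtrot
i=2: L=echo=BASE, R=hotel -> take RIGHT -> hotel
i=3: BASE=bravo L=golf R=delta all differ -> CONFLICT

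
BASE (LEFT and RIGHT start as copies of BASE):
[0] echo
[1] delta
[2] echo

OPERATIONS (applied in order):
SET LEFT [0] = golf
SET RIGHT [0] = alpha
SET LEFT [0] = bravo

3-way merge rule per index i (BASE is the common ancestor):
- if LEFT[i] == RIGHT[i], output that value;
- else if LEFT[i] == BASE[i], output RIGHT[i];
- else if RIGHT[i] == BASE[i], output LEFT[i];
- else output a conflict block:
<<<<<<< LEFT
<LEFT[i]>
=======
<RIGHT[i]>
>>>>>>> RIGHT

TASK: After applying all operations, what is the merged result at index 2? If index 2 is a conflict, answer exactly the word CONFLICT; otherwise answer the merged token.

Answer: echo

Derivation:
Final LEFT:  [bravo, delta, echo]
Final RIGHT: [alpha, delta, echo]
i=0: BASE=echo L=bravo R=alpha all differ -> CONFLICT
i=1: L=delta R=delta -> agree -> delta
i=2: L=echo R=echo -> agree -> echo
Index 2 -> echo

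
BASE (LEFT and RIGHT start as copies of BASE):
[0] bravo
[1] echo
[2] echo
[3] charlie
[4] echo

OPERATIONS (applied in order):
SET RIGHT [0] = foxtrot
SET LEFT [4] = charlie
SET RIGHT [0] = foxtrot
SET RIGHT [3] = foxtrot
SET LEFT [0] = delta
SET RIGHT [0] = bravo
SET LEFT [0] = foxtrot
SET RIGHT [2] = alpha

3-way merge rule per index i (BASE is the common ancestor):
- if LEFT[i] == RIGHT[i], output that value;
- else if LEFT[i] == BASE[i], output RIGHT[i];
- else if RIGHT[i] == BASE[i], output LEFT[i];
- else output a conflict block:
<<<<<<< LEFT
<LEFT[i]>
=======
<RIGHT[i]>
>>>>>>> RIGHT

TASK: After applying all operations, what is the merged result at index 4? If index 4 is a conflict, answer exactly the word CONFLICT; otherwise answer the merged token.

Answer: charlie

Derivation:
Final LEFT:  [foxtrot, echo, echo, charlie, charlie]
Final RIGHT: [bravo, echo, alpha, foxtrot, echo]
i=0: L=foxtrot, R=bravo=BASE -> take LEFT -> foxtrot
i=1: L=echo R=echo -> agree -> echo
i=2: L=echo=BASE, R=alpha -> take RIGHT -> alpha
i=3: L=charlie=BASE, R=foxtrot -> take RIGHT -> foxtrot
i=4: L=charlie, R=echo=BASE -> take LEFT -> charlie
Index 4 -> charlie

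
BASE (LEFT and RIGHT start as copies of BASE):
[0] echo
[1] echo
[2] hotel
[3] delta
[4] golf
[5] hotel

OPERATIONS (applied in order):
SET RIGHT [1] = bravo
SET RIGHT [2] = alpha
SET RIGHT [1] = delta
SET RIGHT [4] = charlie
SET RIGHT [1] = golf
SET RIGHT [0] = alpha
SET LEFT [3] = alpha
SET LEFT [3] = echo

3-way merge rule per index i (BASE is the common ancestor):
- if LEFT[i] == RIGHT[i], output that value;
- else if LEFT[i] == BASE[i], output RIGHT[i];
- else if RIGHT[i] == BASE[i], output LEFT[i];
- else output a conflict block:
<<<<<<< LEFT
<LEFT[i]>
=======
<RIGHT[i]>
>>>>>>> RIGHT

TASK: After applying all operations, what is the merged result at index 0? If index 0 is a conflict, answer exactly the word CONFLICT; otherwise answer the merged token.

Answer: alpha

Derivation:
Final LEFT:  [echo, echo, hotel, echo, golf, hotel]
Final RIGHT: [alpha, golf, alpha, delta, charlie, hotel]
i=0: L=echo=BASE, R=alpha -> take RIGHT -> alpha
i=1: L=echo=BASE, R=golf -> take RIGHT -> golf
i=2: L=hotel=BASE, R=alpha -> take RIGHT -> alpha
i=3: L=echo, R=delta=BASE -> take LEFT -> echo
i=4: L=golf=BASE, R=charlie -> take RIGHT -> charlie
i=5: L=hotel R=hotel -> agree -> hotel
Index 0 -> alpha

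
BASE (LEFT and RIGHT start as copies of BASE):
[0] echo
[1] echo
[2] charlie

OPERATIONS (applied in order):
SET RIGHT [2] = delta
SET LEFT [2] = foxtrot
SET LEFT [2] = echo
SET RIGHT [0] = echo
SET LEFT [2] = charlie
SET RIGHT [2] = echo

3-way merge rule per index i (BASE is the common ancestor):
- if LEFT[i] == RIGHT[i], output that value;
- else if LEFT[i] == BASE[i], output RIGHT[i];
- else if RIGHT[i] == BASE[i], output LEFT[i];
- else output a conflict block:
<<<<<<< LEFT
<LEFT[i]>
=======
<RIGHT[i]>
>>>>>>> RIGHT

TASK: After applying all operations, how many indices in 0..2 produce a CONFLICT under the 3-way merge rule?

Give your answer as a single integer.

Answer: 0

Derivation:
Final LEFT:  [echo, echo, charlie]
Final RIGHT: [echo, echo, echo]
i=0: L=echo R=echo -> agree -> echo
i=1: L=echo R=echo -> agree -> echo
i=2: L=charlie=BASE, R=echo -> take RIGHT -> echo
Conflict count: 0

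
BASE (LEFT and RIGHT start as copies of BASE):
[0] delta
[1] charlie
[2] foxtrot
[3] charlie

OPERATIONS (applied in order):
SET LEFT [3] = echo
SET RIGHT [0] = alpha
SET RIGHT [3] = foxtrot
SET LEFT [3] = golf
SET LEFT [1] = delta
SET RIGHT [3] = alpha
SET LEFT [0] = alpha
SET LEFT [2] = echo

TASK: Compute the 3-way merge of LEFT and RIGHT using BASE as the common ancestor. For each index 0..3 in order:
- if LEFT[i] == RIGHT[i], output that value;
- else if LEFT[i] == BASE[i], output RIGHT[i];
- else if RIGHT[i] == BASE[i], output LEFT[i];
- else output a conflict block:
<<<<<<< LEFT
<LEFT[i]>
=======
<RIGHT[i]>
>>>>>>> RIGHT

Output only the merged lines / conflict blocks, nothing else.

Answer: alpha
delta
echo
<<<<<<< LEFT
golf
=======
alpha
>>>>>>> RIGHT

Derivation:
Final LEFT:  [alpha, delta, echo, golf]
Final RIGHT: [alpha, charlie, foxtrot, alpha]
i=0: L=alpha R=alpha -> agree -> alpha
i=1: L=delta, R=charlie=BASE -> take LEFT -> delta
i=2: L=echo, R=foxtrot=BASE -> take LEFT -> echo
i=3: BASE=charlie L=golf R=alpha all differ -> CONFLICT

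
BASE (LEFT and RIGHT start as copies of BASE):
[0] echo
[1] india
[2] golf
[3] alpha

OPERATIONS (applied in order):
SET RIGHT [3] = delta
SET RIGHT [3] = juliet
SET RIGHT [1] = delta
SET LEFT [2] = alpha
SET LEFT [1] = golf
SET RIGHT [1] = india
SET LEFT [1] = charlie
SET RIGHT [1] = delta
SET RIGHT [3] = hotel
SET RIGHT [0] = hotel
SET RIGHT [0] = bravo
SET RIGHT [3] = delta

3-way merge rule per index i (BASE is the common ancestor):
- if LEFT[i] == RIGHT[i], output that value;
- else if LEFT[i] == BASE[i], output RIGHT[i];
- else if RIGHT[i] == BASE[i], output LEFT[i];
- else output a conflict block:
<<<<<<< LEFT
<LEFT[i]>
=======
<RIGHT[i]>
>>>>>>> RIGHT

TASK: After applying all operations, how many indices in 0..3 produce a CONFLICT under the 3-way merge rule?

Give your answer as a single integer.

Final LEFT:  [echo, charlie, alpha, alpha]
Final RIGHT: [bravo, delta, golf, delta]
i=0: L=echo=BASE, R=bravo -> take RIGHT -> bravo
i=1: BASE=india L=charlie R=delta all differ -> CONFLICT
i=2: L=alpha, R=golf=BASE -> take LEFT -> alpha
i=3: L=alpha=BASE, R=delta -> take RIGHT -> delta
Conflict count: 1

Answer: 1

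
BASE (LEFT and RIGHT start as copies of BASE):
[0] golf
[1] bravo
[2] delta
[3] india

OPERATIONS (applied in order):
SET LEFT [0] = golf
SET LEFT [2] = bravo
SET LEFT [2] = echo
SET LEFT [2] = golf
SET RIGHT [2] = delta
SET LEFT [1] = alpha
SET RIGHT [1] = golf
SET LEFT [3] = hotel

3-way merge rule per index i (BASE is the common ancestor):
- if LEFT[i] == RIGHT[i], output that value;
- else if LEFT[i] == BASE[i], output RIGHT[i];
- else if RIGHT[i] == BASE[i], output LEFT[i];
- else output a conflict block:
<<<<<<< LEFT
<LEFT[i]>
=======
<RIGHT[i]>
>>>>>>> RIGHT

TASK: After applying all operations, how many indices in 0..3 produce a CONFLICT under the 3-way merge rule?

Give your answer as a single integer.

Answer: 1

Derivation:
Final LEFT:  [golf, alpha, golf, hotel]
Final RIGHT: [golf, golf, delta, india]
i=0: L=golf R=golf -> agree -> golf
i=1: BASE=bravo L=alpha R=golf all differ -> CONFLICT
i=2: L=golf, R=delta=BASE -> take LEFT -> golf
i=3: L=hotel, R=india=BASE -> take LEFT -> hotel
Conflict count: 1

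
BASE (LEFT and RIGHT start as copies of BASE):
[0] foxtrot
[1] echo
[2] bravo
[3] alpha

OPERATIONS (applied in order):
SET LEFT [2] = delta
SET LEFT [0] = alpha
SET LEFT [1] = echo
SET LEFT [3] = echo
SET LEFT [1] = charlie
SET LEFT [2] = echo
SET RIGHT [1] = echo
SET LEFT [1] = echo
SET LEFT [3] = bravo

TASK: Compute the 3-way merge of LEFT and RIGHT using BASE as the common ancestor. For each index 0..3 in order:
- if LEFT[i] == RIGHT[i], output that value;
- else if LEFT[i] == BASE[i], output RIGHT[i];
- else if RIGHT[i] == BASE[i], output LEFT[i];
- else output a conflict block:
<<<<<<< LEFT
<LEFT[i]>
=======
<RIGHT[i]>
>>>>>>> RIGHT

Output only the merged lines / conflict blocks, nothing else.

Final LEFT:  [alpha, echo, echo, bravo]
Final RIGHT: [foxtrot, echo, bravo, alpha]
i=0: L=alpha, R=foxtrot=BASE -> take LEFT -> alpha
i=1: L=echo R=echo -> agree -> echo
i=2: L=echo, R=bravo=BASE -> take LEFT -> echo
i=3: L=bravo, R=alpha=BASE -> take LEFT -> bravo

Answer: alpha
echo
echo
bravo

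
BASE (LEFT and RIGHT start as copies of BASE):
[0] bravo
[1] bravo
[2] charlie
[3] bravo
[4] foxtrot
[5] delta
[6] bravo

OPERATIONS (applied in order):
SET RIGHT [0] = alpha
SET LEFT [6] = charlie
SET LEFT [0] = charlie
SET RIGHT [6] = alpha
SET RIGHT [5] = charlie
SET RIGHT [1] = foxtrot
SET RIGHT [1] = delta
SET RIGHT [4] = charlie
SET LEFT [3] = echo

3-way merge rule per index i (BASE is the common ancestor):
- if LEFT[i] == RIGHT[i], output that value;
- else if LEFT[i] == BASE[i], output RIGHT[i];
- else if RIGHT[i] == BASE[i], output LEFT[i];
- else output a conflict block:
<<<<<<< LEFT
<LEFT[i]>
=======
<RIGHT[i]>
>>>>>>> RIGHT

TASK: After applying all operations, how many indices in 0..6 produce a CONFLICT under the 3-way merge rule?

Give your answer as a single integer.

Final LEFT:  [charlie, bravo, charlie, echo, foxtrot, delta, charlie]
Final RIGHT: [alpha, delta, charlie, bravo, charlie, charlie, alpha]
i=0: BASE=bravo L=charlie R=alpha all differ -> CONFLICT
i=1: L=bravo=BASE, R=delta -> take RIGHT -> delta
i=2: L=charlie R=charlie -> agree -> charlie
i=3: L=echo, R=bravo=BASE -> take LEFT -> echo
i=4: L=foxtrot=BASE, R=charlie -> take RIGHT -> charlie
i=5: L=delta=BASE, R=charlie -> take RIGHT -> charlie
i=6: BASE=bravo L=charlie R=alpha all differ -> CONFLICT
Conflict count: 2

Answer: 2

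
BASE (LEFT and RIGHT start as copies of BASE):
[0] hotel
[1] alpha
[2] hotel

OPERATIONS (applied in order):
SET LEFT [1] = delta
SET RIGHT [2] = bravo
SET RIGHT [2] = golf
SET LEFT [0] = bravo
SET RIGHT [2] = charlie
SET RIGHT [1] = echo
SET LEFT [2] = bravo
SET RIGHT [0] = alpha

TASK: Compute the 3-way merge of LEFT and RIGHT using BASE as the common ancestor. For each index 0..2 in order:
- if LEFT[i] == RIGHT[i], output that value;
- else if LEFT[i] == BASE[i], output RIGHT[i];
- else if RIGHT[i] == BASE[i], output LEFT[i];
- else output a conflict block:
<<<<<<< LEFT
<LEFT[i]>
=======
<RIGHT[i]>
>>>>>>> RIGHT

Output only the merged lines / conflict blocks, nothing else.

Final LEFT:  [bravo, delta, bravo]
Final RIGHT: [alpha, echo, charlie]
i=0: BASE=hotel L=bravo R=alpha all differ -> CONFLICT
i=1: BASE=alpha L=delta R=echo all differ -> CONFLICT
i=2: BASE=hotel L=bravo R=charlie all differ -> CONFLICT

Answer: <<<<<<< LEFT
bravo
=======
alpha
>>>>>>> RIGHT
<<<<<<< LEFT
delta
=======
echo
>>>>>>> RIGHT
<<<<<<< LEFT
bravo
=======
charlie
>>>>>>> RIGHT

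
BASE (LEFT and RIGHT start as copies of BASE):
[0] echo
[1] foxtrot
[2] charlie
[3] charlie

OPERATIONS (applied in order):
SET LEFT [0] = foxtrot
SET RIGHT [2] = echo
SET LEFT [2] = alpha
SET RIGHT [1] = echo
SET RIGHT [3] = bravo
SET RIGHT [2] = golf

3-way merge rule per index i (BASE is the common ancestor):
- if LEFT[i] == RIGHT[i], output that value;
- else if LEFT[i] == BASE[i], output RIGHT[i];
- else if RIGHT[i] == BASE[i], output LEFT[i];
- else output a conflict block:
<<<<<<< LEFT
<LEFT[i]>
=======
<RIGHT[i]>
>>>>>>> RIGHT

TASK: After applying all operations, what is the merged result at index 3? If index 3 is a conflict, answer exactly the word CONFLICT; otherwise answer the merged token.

Final LEFT:  [foxtrot, foxtrot, alpha, charlie]
Final RIGHT: [echo, echo, golf, bravo]
i=0: L=foxtrot, R=echo=BASE -> take LEFT -> foxtrot
i=1: L=foxtrot=BASE, R=echo -> take RIGHT -> echo
i=2: BASE=charlie L=alpha R=golf all differ -> CONFLICT
i=3: L=charlie=BASE, R=bravo -> take RIGHT -> bravo
Index 3 -> bravo

Answer: bravo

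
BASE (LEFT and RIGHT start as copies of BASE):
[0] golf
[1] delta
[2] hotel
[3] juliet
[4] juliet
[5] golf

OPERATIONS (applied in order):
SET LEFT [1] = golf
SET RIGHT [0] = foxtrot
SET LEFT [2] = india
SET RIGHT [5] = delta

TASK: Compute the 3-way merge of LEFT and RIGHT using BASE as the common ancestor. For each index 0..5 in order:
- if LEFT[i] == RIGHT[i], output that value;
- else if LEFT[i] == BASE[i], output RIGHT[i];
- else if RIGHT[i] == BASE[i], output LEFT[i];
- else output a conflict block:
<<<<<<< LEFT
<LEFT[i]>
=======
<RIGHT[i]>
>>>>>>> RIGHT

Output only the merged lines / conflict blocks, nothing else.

Final LEFT:  [golf, golf, india, juliet, juliet, golf]
Final RIGHT: [foxtrot, delta, hotel, juliet, juliet, delta]
i=0: L=golf=BASE, R=foxtrot -> take RIGHT -> foxtrot
i=1: L=golf, R=delta=BASE -> take LEFT -> golf
i=2: L=india, R=hotel=BASE -> take LEFT -> india
i=3: L=juliet R=juliet -> agree -> juliet
i=4: L=juliet R=juliet -> agree -> juliet
i=5: L=golf=BASE, R=delta -> take RIGHT -> delta

Answer: foxtrot
golf
india
juliet
juliet
delta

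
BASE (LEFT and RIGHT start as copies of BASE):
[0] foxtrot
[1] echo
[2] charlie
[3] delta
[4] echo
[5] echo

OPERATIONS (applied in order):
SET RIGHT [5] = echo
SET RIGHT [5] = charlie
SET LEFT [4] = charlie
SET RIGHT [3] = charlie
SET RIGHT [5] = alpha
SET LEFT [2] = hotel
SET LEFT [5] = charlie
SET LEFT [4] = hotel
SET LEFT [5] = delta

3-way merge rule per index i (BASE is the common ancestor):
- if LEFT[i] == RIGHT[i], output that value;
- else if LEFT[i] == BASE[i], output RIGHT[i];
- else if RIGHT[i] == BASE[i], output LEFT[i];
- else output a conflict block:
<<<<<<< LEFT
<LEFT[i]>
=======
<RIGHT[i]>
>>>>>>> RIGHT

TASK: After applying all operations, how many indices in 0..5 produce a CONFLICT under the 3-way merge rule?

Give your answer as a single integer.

Final LEFT:  [foxtrot, echo, hotel, delta, hotel, delta]
Final RIGHT: [foxtrot, echo, charlie, charlie, echo, alpha]
i=0: L=foxtrot R=foxtrot -> agree -> foxtrot
i=1: L=echo R=echo -> agree -> echo
i=2: L=hotel, R=charlie=BASE -> take LEFT -> hotel
i=3: L=delta=BASE, R=charlie -> take RIGHT -> charlie
i=4: L=hotel, R=echo=BASE -> take LEFT -> hotel
i=5: BASE=echo L=delta R=alpha all differ -> CONFLICT
Conflict count: 1

Answer: 1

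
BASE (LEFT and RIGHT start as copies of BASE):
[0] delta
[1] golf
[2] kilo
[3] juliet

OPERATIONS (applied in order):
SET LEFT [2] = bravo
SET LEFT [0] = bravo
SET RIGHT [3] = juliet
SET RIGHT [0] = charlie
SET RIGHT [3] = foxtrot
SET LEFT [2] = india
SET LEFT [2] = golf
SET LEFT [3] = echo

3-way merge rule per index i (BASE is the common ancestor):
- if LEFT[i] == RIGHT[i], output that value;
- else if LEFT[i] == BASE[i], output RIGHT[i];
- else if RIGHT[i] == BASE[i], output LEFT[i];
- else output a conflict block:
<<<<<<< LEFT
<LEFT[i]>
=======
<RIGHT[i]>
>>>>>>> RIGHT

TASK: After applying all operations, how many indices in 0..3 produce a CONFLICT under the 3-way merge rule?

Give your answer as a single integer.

Final LEFT:  [bravo, golf, golf, echo]
Final RIGHT: [charlie, golf, kilo, foxtrot]
i=0: BASE=delta L=bravo R=charlie all differ -> CONFLICT
i=1: L=golf R=golf -> agree -> golf
i=2: L=golf, R=kilo=BASE -> take LEFT -> golf
i=3: BASE=juliet L=echo R=foxtrot all differ -> CONFLICT
Conflict count: 2

Answer: 2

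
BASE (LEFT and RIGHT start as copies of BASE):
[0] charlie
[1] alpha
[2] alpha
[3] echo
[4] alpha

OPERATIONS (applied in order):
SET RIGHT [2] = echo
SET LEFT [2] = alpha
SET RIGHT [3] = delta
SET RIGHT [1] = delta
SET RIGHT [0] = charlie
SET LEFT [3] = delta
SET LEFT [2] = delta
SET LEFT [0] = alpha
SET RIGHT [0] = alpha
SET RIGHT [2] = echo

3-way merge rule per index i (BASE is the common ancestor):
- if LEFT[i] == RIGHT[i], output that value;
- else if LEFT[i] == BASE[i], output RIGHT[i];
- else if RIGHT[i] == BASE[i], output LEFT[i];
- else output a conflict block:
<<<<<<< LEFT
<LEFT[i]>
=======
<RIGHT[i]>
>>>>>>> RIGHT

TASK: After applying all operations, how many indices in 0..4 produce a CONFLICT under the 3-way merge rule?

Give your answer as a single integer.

Answer: 1

Derivation:
Final LEFT:  [alpha, alpha, delta, delta, alpha]
Final RIGHT: [alpha, delta, echo, delta, alpha]
i=0: L=alpha R=alpha -> agree -> alpha
i=1: L=alpha=BASE, R=delta -> take RIGHT -> delta
i=2: BASE=alpha L=delta R=echo all differ -> CONFLICT
i=3: L=delta R=delta -> agree -> delta
i=4: L=alpha R=alpha -> agree -> alpha
Conflict count: 1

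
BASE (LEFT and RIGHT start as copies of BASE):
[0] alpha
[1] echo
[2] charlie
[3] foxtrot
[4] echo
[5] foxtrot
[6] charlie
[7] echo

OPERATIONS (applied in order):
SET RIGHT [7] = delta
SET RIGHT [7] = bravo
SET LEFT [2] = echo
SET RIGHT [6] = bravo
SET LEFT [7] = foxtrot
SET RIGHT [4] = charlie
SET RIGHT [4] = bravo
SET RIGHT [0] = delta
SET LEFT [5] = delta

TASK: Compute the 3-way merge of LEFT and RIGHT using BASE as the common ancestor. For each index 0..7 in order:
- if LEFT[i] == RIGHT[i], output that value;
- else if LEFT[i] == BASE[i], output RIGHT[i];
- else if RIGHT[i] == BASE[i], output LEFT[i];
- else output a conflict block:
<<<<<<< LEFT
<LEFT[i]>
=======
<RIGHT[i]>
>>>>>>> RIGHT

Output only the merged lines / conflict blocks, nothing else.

Answer: delta
echo
echo
foxtrot
bravo
delta
bravo
<<<<<<< LEFT
foxtrot
=======
bravo
>>>>>>> RIGHT

Derivation:
Final LEFT:  [alpha, echo, echo, foxtrot, echo, delta, charlie, foxtrot]
Final RIGHT: [delta, echo, charlie, foxtrot, bravo, foxtrot, bravo, bravo]
i=0: L=alpha=BASE, R=delta -> take RIGHT -> delta
i=1: L=echo R=echo -> agree -> echo
i=2: L=echo, R=charlie=BASE -> take LEFT -> echo
i=3: L=foxtrot R=foxtrot -> agree -> foxtrot
i=4: L=echo=BASE, R=bravo -> take RIGHT -> bravo
i=5: L=delta, R=foxtrot=BASE -> take LEFT -> delta
i=6: L=charlie=BASE, R=bravo -> take RIGHT -> bravo
i=7: BASE=echo L=foxtrot R=bravo all differ -> CONFLICT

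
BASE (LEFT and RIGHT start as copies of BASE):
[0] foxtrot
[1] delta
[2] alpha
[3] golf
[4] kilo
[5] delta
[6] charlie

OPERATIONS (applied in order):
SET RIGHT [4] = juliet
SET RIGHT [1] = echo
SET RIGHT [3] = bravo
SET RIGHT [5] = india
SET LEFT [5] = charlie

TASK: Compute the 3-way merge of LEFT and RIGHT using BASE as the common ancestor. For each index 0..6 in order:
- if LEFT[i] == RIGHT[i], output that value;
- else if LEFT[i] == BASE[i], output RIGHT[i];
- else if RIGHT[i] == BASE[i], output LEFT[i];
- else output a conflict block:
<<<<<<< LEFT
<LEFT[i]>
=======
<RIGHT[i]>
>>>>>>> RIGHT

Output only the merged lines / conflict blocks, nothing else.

Answer: foxtrot
echo
alpha
bravo
juliet
<<<<<<< LEFT
charlie
=======
india
>>>>>>> RIGHT
charlie

Derivation:
Final LEFT:  [foxtrot, delta, alpha, golf, kilo, charlie, charlie]
Final RIGHT: [foxtrot, echo, alpha, bravo, juliet, india, charlie]
i=0: L=foxtrot R=foxtrot -> agree -> foxtrot
i=1: L=delta=BASE, R=echo -> take RIGHT -> echo
i=2: L=alpha R=alpha -> agree -> alpha
i=3: L=golf=BASE, R=bravo -> take RIGHT -> bravo
i=4: L=kilo=BASE, R=juliet -> take RIGHT -> juliet
i=5: BASE=delta L=charlie R=india all differ -> CONFLICT
i=6: L=charlie R=charlie -> agree -> charlie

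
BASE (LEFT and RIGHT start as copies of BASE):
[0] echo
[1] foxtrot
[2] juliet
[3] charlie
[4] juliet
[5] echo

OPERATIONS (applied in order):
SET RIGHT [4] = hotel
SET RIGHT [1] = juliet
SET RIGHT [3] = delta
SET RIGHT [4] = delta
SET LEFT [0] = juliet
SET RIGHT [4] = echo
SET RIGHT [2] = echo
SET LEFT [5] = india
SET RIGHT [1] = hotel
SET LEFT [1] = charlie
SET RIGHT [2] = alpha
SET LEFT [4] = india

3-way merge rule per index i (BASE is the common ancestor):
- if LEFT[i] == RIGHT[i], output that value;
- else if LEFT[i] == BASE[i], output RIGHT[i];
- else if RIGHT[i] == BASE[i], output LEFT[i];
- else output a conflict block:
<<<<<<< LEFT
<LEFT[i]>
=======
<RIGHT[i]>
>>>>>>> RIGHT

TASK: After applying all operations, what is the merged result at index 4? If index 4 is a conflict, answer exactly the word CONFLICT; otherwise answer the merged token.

Final LEFT:  [juliet, charlie, juliet, charlie, india, india]
Final RIGHT: [echo, hotel, alpha, delta, echo, echo]
i=0: L=juliet, R=echo=BASE -> take LEFT -> juliet
i=1: BASE=foxtrot L=charlie R=hotel all differ -> CONFLICT
i=2: L=juliet=BASE, R=alpha -> take RIGHT -> alpha
i=3: L=charlie=BASE, R=delta -> take RIGHT -> delta
i=4: BASE=juliet L=india R=echo all differ -> CONFLICT
i=5: L=india, R=echo=BASE -> take LEFT -> india
Index 4 -> CONFLICT

Answer: CONFLICT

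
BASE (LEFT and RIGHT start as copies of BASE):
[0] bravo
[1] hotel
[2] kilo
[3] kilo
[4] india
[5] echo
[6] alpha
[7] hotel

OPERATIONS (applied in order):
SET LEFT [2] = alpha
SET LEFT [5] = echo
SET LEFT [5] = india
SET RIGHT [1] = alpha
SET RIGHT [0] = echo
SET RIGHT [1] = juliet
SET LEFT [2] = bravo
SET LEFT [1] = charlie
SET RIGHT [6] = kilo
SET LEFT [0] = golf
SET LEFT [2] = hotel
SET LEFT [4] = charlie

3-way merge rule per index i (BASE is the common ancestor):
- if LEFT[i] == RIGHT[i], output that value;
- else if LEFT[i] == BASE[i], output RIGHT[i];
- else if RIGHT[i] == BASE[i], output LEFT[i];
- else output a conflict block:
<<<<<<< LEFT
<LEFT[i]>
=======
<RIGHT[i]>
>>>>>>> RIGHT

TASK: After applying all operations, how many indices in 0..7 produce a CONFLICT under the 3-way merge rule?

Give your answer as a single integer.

Answer: 2

Derivation:
Final LEFT:  [golf, charlie, hotel, kilo, charlie, india, alpha, hotel]
Final RIGHT: [echo, juliet, kilo, kilo, india, echo, kilo, hotel]
i=0: BASE=bravo L=golf R=echo all differ -> CONFLICT
i=1: BASE=hotel L=charlie R=juliet all differ -> CONFLICT
i=2: L=hotel, R=kilo=BASE -> take LEFT -> hotel
i=3: L=kilo R=kilo -> agree -> kilo
i=4: L=charlie, R=india=BASE -> take LEFT -> charlie
i=5: L=india, R=echo=BASE -> take LEFT -> india
i=6: L=alpha=BASE, R=kilo -> take RIGHT -> kilo
i=7: L=hotel R=hotel -> agree -> hotel
Conflict count: 2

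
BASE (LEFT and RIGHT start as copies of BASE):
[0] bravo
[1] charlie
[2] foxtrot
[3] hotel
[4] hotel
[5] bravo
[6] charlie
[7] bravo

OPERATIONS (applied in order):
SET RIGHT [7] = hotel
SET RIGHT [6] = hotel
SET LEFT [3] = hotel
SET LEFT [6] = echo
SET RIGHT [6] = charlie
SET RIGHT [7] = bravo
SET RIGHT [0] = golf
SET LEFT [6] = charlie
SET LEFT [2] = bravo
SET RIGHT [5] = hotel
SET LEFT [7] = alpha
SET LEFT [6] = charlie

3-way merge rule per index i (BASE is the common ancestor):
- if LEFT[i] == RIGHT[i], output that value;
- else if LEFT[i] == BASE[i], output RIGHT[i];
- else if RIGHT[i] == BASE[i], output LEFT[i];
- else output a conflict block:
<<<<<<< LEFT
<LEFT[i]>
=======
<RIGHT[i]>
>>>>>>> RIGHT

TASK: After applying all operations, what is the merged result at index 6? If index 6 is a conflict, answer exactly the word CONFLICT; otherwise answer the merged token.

Answer: charlie

Derivation:
Final LEFT:  [bravo, charlie, bravo, hotel, hotel, bravo, charlie, alpha]
Final RIGHT: [golf, charlie, foxtrot, hotel, hotel, hotel, charlie, bravo]
i=0: L=bravo=BASE, R=golf -> take RIGHT -> golf
i=1: L=charlie R=charlie -> agree -> charlie
i=2: L=bravo, R=foxtrot=BASE -> take LEFT -> bravo
i=3: L=hotel R=hotel -> agree -> hotel
i=4: L=hotel R=hotel -> agree -> hotel
i=5: L=bravo=BASE, R=hotel -> take RIGHT -> hotel
i=6: L=charlie R=charlie -> agree -> charlie
i=7: L=alpha, R=bravo=BASE -> take LEFT -> alpha
Index 6 -> charlie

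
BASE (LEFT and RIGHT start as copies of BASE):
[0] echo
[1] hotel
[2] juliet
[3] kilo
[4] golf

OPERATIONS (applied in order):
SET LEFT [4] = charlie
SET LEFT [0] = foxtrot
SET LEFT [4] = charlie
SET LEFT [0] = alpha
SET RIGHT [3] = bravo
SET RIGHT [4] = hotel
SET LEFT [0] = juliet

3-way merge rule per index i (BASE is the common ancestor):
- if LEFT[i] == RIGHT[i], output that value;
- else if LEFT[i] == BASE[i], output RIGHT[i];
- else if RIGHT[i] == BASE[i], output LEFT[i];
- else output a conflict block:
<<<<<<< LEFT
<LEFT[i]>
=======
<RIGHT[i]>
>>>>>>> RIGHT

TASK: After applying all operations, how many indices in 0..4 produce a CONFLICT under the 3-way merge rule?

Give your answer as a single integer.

Final LEFT:  [juliet, hotel, juliet, kilo, charlie]
Final RIGHT: [echo, hotel, juliet, bravo, hotel]
i=0: L=juliet, R=echo=BASE -> take LEFT -> juliet
i=1: L=hotel R=hotel -> agree -> hotel
i=2: L=juliet R=juliet -> agree -> juliet
i=3: L=kilo=BASE, R=bravo -> take RIGHT -> bravo
i=4: BASE=golf L=charlie R=hotel all differ -> CONFLICT
Conflict count: 1

Answer: 1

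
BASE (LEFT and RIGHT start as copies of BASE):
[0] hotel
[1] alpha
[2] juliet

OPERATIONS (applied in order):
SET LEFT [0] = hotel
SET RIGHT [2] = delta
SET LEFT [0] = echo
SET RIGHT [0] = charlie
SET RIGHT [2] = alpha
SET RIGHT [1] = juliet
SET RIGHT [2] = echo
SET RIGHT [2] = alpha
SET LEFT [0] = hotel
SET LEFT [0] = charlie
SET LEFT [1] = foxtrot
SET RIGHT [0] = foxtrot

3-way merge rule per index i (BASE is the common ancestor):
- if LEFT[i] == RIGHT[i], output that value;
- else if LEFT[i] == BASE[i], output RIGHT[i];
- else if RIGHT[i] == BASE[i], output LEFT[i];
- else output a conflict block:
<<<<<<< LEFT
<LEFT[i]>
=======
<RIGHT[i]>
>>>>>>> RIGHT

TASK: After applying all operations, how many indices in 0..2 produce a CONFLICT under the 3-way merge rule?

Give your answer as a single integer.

Final LEFT:  [charlie, foxtrot, juliet]
Final RIGHT: [foxtrot, juliet, alpha]
i=0: BASE=hotel L=charlie R=foxtrot all differ -> CONFLICT
i=1: BASE=alpha L=foxtrot R=juliet all differ -> CONFLICT
i=2: L=juliet=BASE, R=alpha -> take RIGHT -> alpha
Conflict count: 2

Answer: 2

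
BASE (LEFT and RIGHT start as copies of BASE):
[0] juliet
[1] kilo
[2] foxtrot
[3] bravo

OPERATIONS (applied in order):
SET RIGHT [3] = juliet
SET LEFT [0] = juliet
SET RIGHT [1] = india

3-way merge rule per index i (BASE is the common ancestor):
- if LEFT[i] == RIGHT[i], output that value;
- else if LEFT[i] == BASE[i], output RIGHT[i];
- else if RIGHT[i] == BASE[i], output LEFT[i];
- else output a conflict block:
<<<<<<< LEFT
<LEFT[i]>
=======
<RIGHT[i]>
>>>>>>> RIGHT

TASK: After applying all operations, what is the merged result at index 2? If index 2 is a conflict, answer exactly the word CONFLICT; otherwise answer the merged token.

Final LEFT:  [juliet, kilo, foxtrot, bravo]
Final RIGHT: [juliet, india, foxtrot, juliet]
i=0: L=juliet R=juliet -> agree -> juliet
i=1: L=kilo=BASE, R=india -> take RIGHT -> india
i=2: L=foxtrot R=foxtrot -> agree -> foxtrot
i=3: L=bravo=BASE, R=juliet -> take RIGHT -> juliet
Index 2 -> foxtrot

Answer: foxtrot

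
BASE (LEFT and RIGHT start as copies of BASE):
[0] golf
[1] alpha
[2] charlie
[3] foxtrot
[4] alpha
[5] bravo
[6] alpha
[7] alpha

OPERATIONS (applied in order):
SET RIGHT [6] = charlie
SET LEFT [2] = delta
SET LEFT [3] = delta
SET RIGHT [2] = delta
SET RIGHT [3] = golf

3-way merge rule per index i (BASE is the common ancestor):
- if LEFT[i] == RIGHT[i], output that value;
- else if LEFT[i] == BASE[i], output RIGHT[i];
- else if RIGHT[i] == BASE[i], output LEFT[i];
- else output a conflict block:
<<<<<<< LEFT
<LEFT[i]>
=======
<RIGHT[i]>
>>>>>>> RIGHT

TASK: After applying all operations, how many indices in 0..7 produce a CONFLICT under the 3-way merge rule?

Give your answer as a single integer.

Answer: 1

Derivation:
Final LEFT:  [golf, alpha, delta, delta, alpha, bravo, alpha, alpha]
Final RIGHT: [golf, alpha, delta, golf, alpha, bravo, charlie, alpha]
i=0: L=golf R=golf -> agree -> golf
i=1: L=alpha R=alpha -> agree -> alpha
i=2: L=delta R=delta -> agree -> delta
i=3: BASE=foxtrot L=delta R=golf all differ -> CONFLICT
i=4: L=alpha R=alpha -> agree -> alpha
i=5: L=bravo R=bravo -> agree -> bravo
i=6: L=alpha=BASE, R=charlie -> take RIGHT -> charlie
i=7: L=alpha R=alpha -> agree -> alpha
Conflict count: 1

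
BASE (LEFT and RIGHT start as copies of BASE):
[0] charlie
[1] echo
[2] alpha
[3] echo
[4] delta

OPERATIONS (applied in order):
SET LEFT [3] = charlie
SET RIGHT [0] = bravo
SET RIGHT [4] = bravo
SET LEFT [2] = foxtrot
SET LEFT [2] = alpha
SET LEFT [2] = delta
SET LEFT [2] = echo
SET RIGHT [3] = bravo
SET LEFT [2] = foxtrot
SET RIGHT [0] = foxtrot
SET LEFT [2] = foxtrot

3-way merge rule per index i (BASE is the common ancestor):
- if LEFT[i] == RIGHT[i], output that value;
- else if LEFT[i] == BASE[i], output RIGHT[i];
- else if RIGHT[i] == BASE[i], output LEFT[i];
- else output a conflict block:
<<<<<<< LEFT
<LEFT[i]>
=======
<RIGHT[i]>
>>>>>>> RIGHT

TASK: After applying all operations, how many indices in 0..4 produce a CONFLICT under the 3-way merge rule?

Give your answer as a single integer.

Final LEFT:  [charlie, echo, foxtrot, charlie, delta]
Final RIGHT: [foxtrot, echo, alpha, bravo, bravo]
i=0: L=charlie=BASE, R=foxtrot -> take RIGHT -> foxtrot
i=1: L=echo R=echo -> agree -> echo
i=2: L=foxtrot, R=alpha=BASE -> take LEFT -> foxtrot
i=3: BASE=echo L=charlie R=bravo all differ -> CONFLICT
i=4: L=delta=BASE, R=bravo -> take RIGHT -> bravo
Conflict count: 1

Answer: 1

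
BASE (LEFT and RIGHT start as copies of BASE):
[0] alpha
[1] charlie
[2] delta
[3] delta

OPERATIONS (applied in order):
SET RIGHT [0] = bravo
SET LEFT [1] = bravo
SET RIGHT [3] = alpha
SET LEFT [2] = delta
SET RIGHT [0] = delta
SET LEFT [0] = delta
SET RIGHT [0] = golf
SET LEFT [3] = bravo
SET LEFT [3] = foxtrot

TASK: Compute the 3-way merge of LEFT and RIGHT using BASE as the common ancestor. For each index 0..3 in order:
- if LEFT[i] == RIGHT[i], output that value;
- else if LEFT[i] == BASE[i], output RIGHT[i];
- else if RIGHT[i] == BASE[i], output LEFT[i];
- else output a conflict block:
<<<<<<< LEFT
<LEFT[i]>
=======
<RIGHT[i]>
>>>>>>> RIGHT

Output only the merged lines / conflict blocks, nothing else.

Final LEFT:  [delta, bravo, delta, foxtrot]
Final RIGHT: [golf, charlie, delta, alpha]
i=0: BASE=alpha L=delta R=golf all differ -> CONFLICT
i=1: L=bravo, R=charlie=BASE -> take LEFT -> bravo
i=2: L=delta R=delta -> agree -> delta
i=3: BASE=delta L=foxtrot R=alpha all differ -> CONFLICT

Answer: <<<<<<< LEFT
delta
=======
golf
>>>>>>> RIGHT
bravo
delta
<<<<<<< LEFT
foxtrot
=======
alpha
>>>>>>> RIGHT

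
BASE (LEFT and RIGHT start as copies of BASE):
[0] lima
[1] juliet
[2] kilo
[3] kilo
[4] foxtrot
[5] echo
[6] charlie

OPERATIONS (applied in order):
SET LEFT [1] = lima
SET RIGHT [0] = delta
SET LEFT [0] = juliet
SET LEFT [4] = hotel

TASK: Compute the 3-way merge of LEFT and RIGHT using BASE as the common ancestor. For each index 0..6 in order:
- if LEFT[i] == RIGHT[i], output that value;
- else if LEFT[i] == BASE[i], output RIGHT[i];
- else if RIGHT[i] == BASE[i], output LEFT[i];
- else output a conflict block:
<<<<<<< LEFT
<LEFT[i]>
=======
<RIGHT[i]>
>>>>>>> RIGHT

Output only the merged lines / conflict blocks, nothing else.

Answer: <<<<<<< LEFT
juliet
=======
delta
>>>>>>> RIGHT
lima
kilo
kilo
hotel
echo
charlie

Derivation:
Final LEFT:  [juliet, lima, kilo, kilo, hotel, echo, charlie]
Final RIGHT: [delta, juliet, kilo, kilo, foxtrot, echo, charlie]
i=0: BASE=lima L=juliet R=delta all differ -> CONFLICT
i=1: L=lima, R=juliet=BASE -> take LEFT -> lima
i=2: L=kilo R=kilo -> agree -> kilo
i=3: L=kilo R=kilo -> agree -> kilo
i=4: L=hotel, R=foxtrot=BASE -> take LEFT -> hotel
i=5: L=echo R=echo -> agree -> echo
i=6: L=charlie R=charlie -> agree -> charlie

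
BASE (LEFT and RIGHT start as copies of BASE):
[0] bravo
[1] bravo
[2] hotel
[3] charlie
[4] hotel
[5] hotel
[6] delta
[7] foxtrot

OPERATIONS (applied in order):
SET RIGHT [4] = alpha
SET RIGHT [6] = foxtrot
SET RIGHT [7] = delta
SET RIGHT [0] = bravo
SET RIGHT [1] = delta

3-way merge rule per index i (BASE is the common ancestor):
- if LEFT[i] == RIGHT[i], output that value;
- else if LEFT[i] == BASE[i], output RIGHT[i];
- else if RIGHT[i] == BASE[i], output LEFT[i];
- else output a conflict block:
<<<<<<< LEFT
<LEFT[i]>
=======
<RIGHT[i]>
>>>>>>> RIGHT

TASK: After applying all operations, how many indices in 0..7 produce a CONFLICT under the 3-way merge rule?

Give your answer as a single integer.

Final LEFT:  [bravo, bravo, hotel, charlie, hotel, hotel, delta, foxtrot]
Final RIGHT: [bravo, delta, hotel, charlie, alpha, hotel, foxtrot, delta]
i=0: L=bravo R=bravo -> agree -> bravo
i=1: L=bravo=BASE, R=delta -> take RIGHT -> delta
i=2: L=hotel R=hotel -> agree -> hotel
i=3: L=charlie R=charlie -> agree -> charlie
i=4: L=hotel=BASE, R=alpha -> take RIGHT -> alpha
i=5: L=hotel R=hotel -> agree -> hotel
i=6: L=delta=BASE, R=foxtrot -> take RIGHT -> foxtrot
i=7: L=foxtrot=BASE, R=delta -> take RIGHT -> delta
Conflict count: 0

Answer: 0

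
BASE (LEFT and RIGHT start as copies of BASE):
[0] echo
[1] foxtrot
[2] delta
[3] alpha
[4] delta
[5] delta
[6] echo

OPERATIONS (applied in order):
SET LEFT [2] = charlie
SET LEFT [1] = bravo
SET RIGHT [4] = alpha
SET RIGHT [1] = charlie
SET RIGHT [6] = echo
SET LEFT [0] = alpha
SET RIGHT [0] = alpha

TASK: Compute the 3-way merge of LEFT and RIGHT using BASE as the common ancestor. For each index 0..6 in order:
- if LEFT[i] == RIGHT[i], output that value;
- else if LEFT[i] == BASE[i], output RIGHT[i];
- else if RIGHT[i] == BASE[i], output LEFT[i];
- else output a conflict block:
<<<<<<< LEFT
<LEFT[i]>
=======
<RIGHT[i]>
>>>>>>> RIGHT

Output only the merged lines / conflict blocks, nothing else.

Answer: alpha
<<<<<<< LEFT
bravo
=======
charlie
>>>>>>> RIGHT
charlie
alpha
alpha
delta
echo

Derivation:
Final LEFT:  [alpha, bravo, charlie, alpha, delta, delta, echo]
Final RIGHT: [alpha, charlie, delta, alpha, alpha, delta, echo]
i=0: L=alpha R=alpha -> agree -> alpha
i=1: BASE=foxtrot L=bravo R=charlie all differ -> CONFLICT
i=2: L=charlie, R=delta=BASE -> take LEFT -> charlie
i=3: L=alpha R=alpha -> agree -> alpha
i=4: L=delta=BASE, R=alpha -> take RIGHT -> alpha
i=5: L=delta R=delta -> agree -> delta
i=6: L=echo R=echo -> agree -> echo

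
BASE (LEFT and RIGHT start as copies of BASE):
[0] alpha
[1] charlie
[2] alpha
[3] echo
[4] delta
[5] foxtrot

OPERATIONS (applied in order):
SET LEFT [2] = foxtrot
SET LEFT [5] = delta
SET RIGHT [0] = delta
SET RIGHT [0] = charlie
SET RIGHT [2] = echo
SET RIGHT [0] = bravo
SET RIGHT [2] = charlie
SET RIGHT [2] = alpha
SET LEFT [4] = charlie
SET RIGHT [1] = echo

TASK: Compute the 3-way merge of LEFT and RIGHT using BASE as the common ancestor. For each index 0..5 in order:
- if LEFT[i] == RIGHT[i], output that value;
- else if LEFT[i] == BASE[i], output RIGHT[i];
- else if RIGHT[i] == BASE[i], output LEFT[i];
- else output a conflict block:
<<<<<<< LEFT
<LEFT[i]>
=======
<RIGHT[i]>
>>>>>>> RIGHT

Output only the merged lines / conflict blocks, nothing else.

Final LEFT:  [alpha, charlie, foxtrot, echo, charlie, delta]
Final RIGHT: [bravo, echo, alpha, echo, delta, foxtrot]
i=0: L=alpha=BASE, R=bravo -> take RIGHT -> bravo
i=1: L=charlie=BASE, R=echo -> take RIGHT -> echo
i=2: L=foxtrot, R=alpha=BASE -> take LEFT -> foxtrot
i=3: L=echo R=echo -> agree -> echo
i=4: L=charlie, R=delta=BASE -> take LEFT -> charlie
i=5: L=delta, R=foxtrot=BASE -> take LEFT -> delta

Answer: bravo
echo
foxtrot
echo
charlie
delta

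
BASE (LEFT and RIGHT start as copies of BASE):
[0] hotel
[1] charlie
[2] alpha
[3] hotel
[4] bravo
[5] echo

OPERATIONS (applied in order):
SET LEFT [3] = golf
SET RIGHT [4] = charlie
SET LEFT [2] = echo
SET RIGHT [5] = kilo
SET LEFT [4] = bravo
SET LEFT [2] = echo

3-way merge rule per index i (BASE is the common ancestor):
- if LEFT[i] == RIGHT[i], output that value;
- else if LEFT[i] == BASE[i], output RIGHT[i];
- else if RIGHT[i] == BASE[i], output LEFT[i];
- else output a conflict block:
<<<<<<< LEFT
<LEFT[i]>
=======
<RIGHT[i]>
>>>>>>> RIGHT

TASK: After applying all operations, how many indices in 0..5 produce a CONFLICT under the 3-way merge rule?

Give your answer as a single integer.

Answer: 0

Derivation:
Final LEFT:  [hotel, charlie, echo, golf, bravo, echo]
Final RIGHT: [hotel, charlie, alpha, hotel, charlie, kilo]
i=0: L=hotel R=hotel -> agree -> hotel
i=1: L=charlie R=charlie -> agree -> charlie
i=2: L=echo, R=alpha=BASE -> take LEFT -> echo
i=3: L=golf, R=hotel=BASE -> take LEFT -> golf
i=4: L=bravo=BASE, R=charlie -> take RIGHT -> charlie
i=5: L=echo=BASE, R=kilo -> take RIGHT -> kilo
Conflict count: 0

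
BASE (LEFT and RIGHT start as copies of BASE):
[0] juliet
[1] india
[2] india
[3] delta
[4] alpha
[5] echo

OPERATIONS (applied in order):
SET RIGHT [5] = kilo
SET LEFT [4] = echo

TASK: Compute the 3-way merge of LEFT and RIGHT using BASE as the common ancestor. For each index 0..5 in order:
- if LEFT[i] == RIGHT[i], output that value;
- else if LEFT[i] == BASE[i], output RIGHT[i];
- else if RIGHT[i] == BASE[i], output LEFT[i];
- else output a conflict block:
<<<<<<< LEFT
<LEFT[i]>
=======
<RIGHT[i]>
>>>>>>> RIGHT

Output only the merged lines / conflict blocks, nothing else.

Final LEFT:  [juliet, india, india, delta, echo, echo]
Final RIGHT: [juliet, india, india, delta, alpha, kilo]
i=0: L=juliet R=juliet -> agree -> juliet
i=1: L=india R=india -> agree -> india
i=2: L=india R=india -> agree -> india
i=3: L=delta R=delta -> agree -> delta
i=4: L=echo, R=alpha=BASE -> take LEFT -> echo
i=5: L=echo=BASE, R=kilo -> take RIGHT -> kilo

Answer: juliet
india
india
delta
echo
kilo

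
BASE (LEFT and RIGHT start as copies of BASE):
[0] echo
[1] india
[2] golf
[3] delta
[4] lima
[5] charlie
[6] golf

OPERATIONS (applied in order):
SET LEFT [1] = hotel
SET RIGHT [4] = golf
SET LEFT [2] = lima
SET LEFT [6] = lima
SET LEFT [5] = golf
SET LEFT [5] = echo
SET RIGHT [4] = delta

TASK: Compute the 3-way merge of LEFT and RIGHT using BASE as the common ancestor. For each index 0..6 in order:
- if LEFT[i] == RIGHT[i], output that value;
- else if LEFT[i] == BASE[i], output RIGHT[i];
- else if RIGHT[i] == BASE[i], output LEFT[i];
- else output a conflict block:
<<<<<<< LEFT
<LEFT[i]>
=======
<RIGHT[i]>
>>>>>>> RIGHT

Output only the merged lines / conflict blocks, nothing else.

Final LEFT:  [echo, hotel, lima, delta, lima, echo, lima]
Final RIGHT: [echo, india, golf, delta, delta, charlie, golf]
i=0: L=echo R=echo -> agree -> echo
i=1: L=hotel, R=india=BASE -> take LEFT -> hotel
i=2: L=lima, R=golf=BASE -> take LEFT -> lima
i=3: L=delta R=delta -> agree -> delta
i=4: L=lima=BASE, R=delta -> take RIGHT -> delta
i=5: L=echo, R=charlie=BASE -> take LEFT -> echo
i=6: L=lima, R=golf=BASE -> take LEFT -> lima

Answer: echo
hotel
lima
delta
delta
echo
lima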